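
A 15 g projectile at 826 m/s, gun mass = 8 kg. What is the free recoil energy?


v_r = m_p*v_p/m_gun = 0.015*826/8 = 1.54875 m/s, E_r = 0.5*m_gun*v_r^2 = 0.5*8*1.54875^2 = 9.595 J

9.595 J


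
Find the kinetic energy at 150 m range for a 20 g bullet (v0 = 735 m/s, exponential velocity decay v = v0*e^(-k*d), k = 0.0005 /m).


v = v0*exp(-k*d) = 735*exp(-0.0005*150) = 681.891 m/s
E = 0.5*m*v^2 = 0.5*0.02*681.891^2 = 4650 J

4650 J


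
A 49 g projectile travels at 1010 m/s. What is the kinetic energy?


E = 0.5*m*v^2 = 0.5*0.049*1010^2 = 24992 J

24992 J


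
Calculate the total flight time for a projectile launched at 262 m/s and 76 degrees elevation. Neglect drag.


T = 2*v0*sin(theta)/g = 2*262*sin(76°)/9.81 = 51.83 s

51.83 s


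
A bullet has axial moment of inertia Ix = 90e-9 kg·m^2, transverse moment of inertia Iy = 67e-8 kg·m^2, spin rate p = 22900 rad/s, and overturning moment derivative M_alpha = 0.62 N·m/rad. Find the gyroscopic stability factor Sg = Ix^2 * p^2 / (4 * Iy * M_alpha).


Sg = Ix^2 * p^2 / (4 * Iy * M_alpha) = (90e-9)^2 * 22900^2 / (4 * 67e-8 * 0.62) = 2.556

2.556


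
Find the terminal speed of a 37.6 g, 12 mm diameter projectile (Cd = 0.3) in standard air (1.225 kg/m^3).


A = pi*(d/2)^2 = pi*(12/2000)^2 = 1.13097e-04 m^2
vt = sqrt(2mg/(Cd*rho*A)) = sqrt(2*0.0376*9.81/(0.3 * 1.225 * 1.13097e-04)) = 133.2 m/s

133.2 m/s


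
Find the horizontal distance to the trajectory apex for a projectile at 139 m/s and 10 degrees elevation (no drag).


R = v0^2*sin(2*theta)/g = 139^2*sin(2*10°)/9.81 = 673.616 m
apex_dist = R/2 = 673.616/2 = 336.8 m

336.8 m


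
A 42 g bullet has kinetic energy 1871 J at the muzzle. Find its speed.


v = sqrt(2*E/m) = sqrt(2*1871/0.042) = 298.5 m/s

298.5 m/s


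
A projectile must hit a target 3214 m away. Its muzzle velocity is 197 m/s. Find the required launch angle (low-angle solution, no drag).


sin(2*theta) = R*g/v0^2 = 3214*9.81/197^2 = 0.812423, theta = arcsin(0.812423)/2 = 27.17°

27.17 degrees


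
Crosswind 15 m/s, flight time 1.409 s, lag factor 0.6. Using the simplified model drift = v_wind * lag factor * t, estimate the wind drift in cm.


drift = v_wind * lag * t = 15 * 0.6 * 1.409 = 12.681 m ≈ 1268 cm

1268 cm


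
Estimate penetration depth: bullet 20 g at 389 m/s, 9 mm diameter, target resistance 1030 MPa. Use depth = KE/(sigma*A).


A = pi*(d/2)^2 = pi*(9/2)^2 = 63.6173 mm^2
E = 0.5*m*v^2 = 0.5*0.02*389^2 = 1513.21 J
depth = E/(sigma*A) = 1513.21 J / (1030 MPa * 63.6173 mm^2) = 1513.21/(1030 * 63.6173) m = 0.0230934 m ≈ 23.09 mm

23.09 mm


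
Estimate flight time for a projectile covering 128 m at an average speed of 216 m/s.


t = d/v = 128/216 = 0.5926 s

0.5926 s


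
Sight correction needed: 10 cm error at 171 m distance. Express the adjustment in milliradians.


1 mrad subtends 1 cm per 10 m of range, so adj = error_cm / (dist_m / 10) = 10 / (171/10) = 0.5848 mrad

0.5848 mrad


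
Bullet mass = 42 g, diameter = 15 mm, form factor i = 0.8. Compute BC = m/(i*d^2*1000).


BC = m/(i*d^2*1000) = 42/(0.8 * 15^2 * 1000) = 0.0002333

0.0002333


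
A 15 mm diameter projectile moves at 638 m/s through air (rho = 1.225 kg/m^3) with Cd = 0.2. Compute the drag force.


A = pi*(d/2)^2 = pi*(15/2000)^2 = 1.76715e-04 m^2
Fd = 0.5*Cd*rho*A*v^2 = 0.5*0.2*1.225*1.76715e-04*638^2 = 8.812 N

8.812 N


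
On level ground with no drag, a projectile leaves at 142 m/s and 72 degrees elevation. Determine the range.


R = v0^2 * sin(2*theta) / g = 142^2 * sin(2*72°) / 9.81 = 1208 m

1208 m


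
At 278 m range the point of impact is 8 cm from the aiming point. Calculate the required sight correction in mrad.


1 mrad subtends 1 cm per 10 m of range, so adj = error_cm / (dist_m / 10) = 8 / (278/10) = 0.2878 mrad

0.2878 mrad


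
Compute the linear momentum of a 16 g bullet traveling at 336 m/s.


p = m*v = 0.016*336 = 5.376 kg·m/s

5.376 kg·m/s


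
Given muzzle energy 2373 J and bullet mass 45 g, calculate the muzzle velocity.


v = sqrt(2*E/m) = sqrt(2*2373/0.045) = 324.8 m/s

324.8 m/s


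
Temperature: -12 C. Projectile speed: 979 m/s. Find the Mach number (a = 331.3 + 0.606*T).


a = 331.3 + 0.606*(-12) = 324.028 m/s
M = v/a = 979/324.028 = 3.021

3.021


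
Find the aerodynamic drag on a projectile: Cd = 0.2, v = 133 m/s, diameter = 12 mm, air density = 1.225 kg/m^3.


A = pi*(d/2)^2 = pi*(12/2000)^2 = 1.13097e-04 m^2
Fd = 0.5*Cd*rho*A*v^2 = 0.5*0.2*1.225*1.13097e-04*133^2 = 0.2451 N

0.2451 N


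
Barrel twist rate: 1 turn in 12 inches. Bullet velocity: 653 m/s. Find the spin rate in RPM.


twist_m = 12*0.0254 = 0.3048 m
spin = v/twist = 653/0.3048 = 2142.388 rev/s
RPM = spin*60 = 2142.388*60 ≈ 128543 RPM

128543 RPM


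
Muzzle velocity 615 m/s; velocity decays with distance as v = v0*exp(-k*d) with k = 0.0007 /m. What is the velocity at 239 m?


v = v0*exp(-k*d) = 615*exp(-0.0007*239) = 520.3 m/s

520.3 m/s


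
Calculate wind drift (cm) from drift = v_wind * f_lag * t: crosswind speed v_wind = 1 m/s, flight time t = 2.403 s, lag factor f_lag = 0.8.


drift = v_wind * lag * t = 1 * 0.8 * 2.403 = 1.9224 m ≈ 192.2 cm

192.2 cm


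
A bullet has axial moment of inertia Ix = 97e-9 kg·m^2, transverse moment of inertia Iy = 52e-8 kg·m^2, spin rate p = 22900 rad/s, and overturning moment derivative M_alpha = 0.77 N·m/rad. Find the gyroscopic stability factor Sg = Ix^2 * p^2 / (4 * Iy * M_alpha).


Sg = Ix^2 * p^2 / (4 * Iy * M_alpha) = (97e-9)^2 * 22900^2 / (4 * 52e-8 * 0.77) = 3.081

3.081


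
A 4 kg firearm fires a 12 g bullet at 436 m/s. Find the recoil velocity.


v_recoil = m_p * v_p / m_gun = 0.012 * 436 / 4 = 1.308 m/s

1.308 m/s


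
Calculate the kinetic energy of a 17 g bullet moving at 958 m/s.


E = 0.5*m*v^2 = 0.5*0.017*958^2 = 7801 J

7801 J


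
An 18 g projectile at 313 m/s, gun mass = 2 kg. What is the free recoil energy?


v_r = m_p*v_p/m_gun = 0.018*313/2 = 2.817 m/s, E_r = 0.5*m_gun*v_r^2 = 0.5*2*2.817^2 = 7.935 J

7.935 J


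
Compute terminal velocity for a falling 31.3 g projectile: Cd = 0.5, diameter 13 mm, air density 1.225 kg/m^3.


A = pi*(d/2)^2 = pi*(13/2000)^2 = 1.32732e-04 m^2
vt = sqrt(2mg/(Cd*rho*A)) = sqrt(2*0.0313*9.81/(0.5 * 1.225 * 1.32732e-04)) = 86.91 m/s

86.91 m/s


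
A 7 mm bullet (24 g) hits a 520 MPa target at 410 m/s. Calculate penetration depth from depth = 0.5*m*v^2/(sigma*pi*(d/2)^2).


A = pi*(d/2)^2 = pi*(7/2)^2 = 38.4845 mm^2
E = 0.5*m*v^2 = 0.5*0.024*410^2 = 2017.2 J
depth = E/(sigma*A) = 2017.2 J / (520 MPa * 38.4845 mm^2) = 2017.2/(520 * 38.4845) m = 0.1008 m ≈ 100.8 mm

100.8 mm


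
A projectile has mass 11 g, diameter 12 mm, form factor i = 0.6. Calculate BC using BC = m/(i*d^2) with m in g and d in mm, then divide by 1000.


BC = m/(i*d^2*1000) = 11/(0.6 * 12^2 * 1000) = 0.0001273

0.0001273


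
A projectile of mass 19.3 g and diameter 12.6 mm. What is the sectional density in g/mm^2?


SD = m/d^2 = 19.3/12.6^2 = 0.1216 g/mm^2

0.1216 g/mm^2


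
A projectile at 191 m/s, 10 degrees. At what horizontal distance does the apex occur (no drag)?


R = v0^2*sin(2*theta)/g = 191^2*sin(2*10°)/9.81 = 1271.89 m
apex_dist = R/2 = 1271.89/2 = 635.9 m

635.9 m


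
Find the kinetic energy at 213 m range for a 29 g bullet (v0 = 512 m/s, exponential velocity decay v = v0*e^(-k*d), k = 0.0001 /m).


v = v0*exp(-k*d) = 512*exp(-0.0001*213) = 501.21 m/s
E = 0.5*m*v^2 = 0.5*0.029*501.21^2 = 3643 J

3643 J


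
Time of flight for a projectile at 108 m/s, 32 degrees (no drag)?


T = 2*v0*sin(theta)/g = 2*108*sin(32°)/9.81 = 11.67 s

11.67 s


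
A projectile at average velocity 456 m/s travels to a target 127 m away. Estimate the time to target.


t = d/v = 127/456 = 0.2785 s

0.2785 s


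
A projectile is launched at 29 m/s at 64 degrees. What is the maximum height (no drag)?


H = (v0*sin(theta))^2 / (2g) = (29*sin(64°))^2 / (2*9.81) = 34.63 m

34.63 m


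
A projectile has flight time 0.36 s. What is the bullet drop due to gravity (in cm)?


drop = 0.5*g*t^2 = 0.5*9.81*0.36^2 = 0.635688 m ≈ 63.57 cm

63.57 cm


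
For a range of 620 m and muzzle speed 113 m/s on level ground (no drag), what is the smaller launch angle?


sin(2*theta) = R*g/v0^2 = 620*9.81/113^2 = 0.476325, theta = arcsin(0.476325)/2 = 14.22°

14.22 degrees


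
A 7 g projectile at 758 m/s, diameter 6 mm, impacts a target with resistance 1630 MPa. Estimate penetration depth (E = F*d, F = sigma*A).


A = pi*(d/2)^2 = pi*(6/2)^2 = 28.2743 mm^2
E = 0.5*m*v^2 = 0.5*0.007*758^2 = 2010.97 J
depth = E/(sigma*A) = 2010.97 J / (1630 MPa * 28.2743 mm^2) = 2010.97/(1630 * 28.2743) m = 0.0436341 m ≈ 43.63 mm

43.63 mm


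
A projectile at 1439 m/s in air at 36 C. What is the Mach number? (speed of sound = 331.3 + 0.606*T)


a = 331.3 + 0.606*(36) = 353.116 m/s
M = v/a = 1439/353.116 = 4.075

4.075


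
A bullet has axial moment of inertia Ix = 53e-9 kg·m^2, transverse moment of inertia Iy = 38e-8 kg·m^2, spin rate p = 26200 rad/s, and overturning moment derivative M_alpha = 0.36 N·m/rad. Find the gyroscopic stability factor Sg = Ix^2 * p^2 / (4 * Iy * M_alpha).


Sg = Ix^2 * p^2 / (4 * Iy * M_alpha) = (53e-9)^2 * 26200^2 / (4 * 38e-8 * 0.36) = 3.524

3.524


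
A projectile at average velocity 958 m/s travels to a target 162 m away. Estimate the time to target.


t = d/v = 162/958 = 0.1691 s

0.1691 s


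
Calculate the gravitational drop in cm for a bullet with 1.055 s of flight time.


drop = 0.5*g*t^2 = 0.5*9.81*1.055^2 = 5.45939 m ≈ 545.9 cm

545.9 cm


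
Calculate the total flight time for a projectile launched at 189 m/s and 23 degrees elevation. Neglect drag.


T = 2*v0*sin(theta)/g = 2*189*sin(23°)/9.81 = 15.06 s

15.06 s


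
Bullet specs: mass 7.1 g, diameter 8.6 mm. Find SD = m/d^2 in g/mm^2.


SD = m/d^2 = 7.1/8.6^2 = 0.096 g/mm^2

0.096 g/mm^2


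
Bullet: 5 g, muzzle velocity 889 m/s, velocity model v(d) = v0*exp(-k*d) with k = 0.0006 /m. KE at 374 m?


v = v0*exp(-k*d) = 889*exp(-0.0006*374) = 710.307 m/s
E = 0.5*m*v^2 = 0.5*0.005*710.307^2 = 1261 J

1261 J


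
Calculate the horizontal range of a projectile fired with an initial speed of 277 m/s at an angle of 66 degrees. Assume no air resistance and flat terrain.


R = v0^2 * sin(2*theta) / g = 277^2 * sin(2*66°) / 9.81 = 5813 m

5813 m


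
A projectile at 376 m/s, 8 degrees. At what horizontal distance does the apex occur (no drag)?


R = v0^2*sin(2*theta)/g = 376^2*sin(2*8°)/9.81 = 3972.32 m
apex_dist = R/2 = 3972.32/2 = 1986 m

1986 m


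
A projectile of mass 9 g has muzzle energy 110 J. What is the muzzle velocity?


v = sqrt(2*E/m) = sqrt(2*110/0.009) = 156.3 m/s

156.3 m/s


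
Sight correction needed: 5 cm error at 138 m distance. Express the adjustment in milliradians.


1 mrad subtends 1 cm per 10 m of range, so adj = error_cm / (dist_m / 10) = 5 / (138/10) = 0.3623 mrad

0.3623 mrad


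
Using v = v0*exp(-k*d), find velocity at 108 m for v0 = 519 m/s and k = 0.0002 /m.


v = v0*exp(-k*d) = 519*exp(-0.0002*108) = 507.9 m/s

507.9 m/s


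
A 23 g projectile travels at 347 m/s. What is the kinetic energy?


E = 0.5*m*v^2 = 0.5*0.023*347^2 = 1385 J

1385 J


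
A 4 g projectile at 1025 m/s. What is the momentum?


p = m*v = 0.004*1025 = 4.1 kg·m/s

4.1 kg·m/s


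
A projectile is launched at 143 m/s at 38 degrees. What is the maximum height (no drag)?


H = (v0*sin(theta))^2 / (2g) = (143*sin(38°))^2 / (2*9.81) = 395.1 m

395.1 m


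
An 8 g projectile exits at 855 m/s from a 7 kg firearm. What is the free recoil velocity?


v_recoil = m_p * v_p / m_gun = 0.008 * 855 / 7 = 0.9771 m/s

0.9771 m/s


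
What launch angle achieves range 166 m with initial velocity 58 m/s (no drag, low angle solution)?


sin(2*theta) = R*g/v0^2 = 166*9.81/58^2 = 0.484084, theta = arcsin(0.484084)/2 = 14.48°

14.48 degrees


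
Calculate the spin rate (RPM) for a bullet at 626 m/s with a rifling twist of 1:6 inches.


twist_m = 6*0.0254 = 0.1524 m
spin = v/twist = 626/0.1524 = 4107.612 rev/s
RPM = spin*60 = 4107.612*60 ≈ 246457 RPM

246457 RPM


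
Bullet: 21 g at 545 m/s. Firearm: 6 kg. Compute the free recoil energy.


v_r = m_p*v_p/m_gun = 0.021*545/6 = 1.9075 m/s, E_r = 0.5*m_gun*v_r^2 = 0.5*6*1.9075^2 = 10.92 J

10.92 J


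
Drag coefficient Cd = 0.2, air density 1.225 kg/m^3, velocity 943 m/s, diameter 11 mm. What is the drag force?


A = pi*(d/2)^2 = pi*(11/2000)^2 = 9.50332e-05 m^2
Fd = 0.5*Cd*rho*A*v^2 = 0.5*0.2*1.225*9.50332e-05*943^2 = 10.35 N

10.35 N


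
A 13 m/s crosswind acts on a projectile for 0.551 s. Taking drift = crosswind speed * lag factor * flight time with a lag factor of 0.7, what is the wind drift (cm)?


drift = v_wind * lag * t = 13 * 0.7 * 0.551 = 5.0141 m ≈ 501.4 cm

501.4 cm


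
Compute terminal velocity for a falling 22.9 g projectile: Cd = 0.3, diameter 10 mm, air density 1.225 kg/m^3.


A = pi*(d/2)^2 = pi*(10/2000)^2 = 7.85398e-05 m^2
vt = sqrt(2mg/(Cd*rho*A)) = sqrt(2*0.0229*9.81/(0.3 * 1.225 * 7.85398e-05)) = 124.8 m/s

124.8 m/s


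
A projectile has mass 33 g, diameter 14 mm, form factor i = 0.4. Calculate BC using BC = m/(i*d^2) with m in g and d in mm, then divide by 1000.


BC = m/(i*d^2*1000) = 33/(0.4 * 14^2 * 1000) = 0.0004209

0.0004209


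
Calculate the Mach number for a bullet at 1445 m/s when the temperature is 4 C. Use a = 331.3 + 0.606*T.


a = 331.3 + 0.606*(4) = 333.724 m/s
M = v/a = 1445/333.724 = 4.33

4.33


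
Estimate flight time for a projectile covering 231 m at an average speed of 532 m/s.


t = d/v = 231/532 = 0.4342 s

0.4342 s


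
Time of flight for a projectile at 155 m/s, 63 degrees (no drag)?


T = 2*v0*sin(theta)/g = 2*155*sin(63°)/9.81 = 28.16 s

28.16 s


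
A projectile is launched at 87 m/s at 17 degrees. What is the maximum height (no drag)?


H = (v0*sin(theta))^2 / (2g) = (87*sin(17°))^2 / (2*9.81) = 32.98 m

32.98 m


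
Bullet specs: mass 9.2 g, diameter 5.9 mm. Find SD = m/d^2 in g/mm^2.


SD = m/d^2 = 9.2/5.9^2 = 0.2643 g/mm^2

0.2643 g/mm^2


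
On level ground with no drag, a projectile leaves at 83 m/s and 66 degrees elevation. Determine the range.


R = v0^2 * sin(2*theta) / g = 83^2 * sin(2*66°) / 9.81 = 521.9 m

521.9 m


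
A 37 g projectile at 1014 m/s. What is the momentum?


p = m*v = 0.037*1014 = 37.52 kg·m/s

37.52 kg·m/s


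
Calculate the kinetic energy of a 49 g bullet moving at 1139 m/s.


E = 0.5*m*v^2 = 0.5*0.049*1139^2 = 31784 J

31784 J


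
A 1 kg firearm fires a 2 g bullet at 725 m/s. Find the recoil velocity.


v_recoil = m_p * v_p / m_gun = 0.002 * 725 / 1 = 1.45 m/s

1.45 m/s


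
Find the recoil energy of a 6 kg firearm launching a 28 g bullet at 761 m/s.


v_r = m_p*v_p/m_gun = 0.028*761/6 = 3.55133 m/s, E_r = 0.5*m_gun*v_r^2 = 0.5*6*3.55133^2 = 37.84 J

37.84 J


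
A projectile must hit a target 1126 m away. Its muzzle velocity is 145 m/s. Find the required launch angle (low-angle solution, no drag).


sin(2*theta) = R*g/v0^2 = 1126*9.81/145^2 = 0.525377, theta = arcsin(0.525377)/2 = 15.85°

15.85 degrees


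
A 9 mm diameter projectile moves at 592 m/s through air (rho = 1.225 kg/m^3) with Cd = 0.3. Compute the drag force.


A = pi*(d/2)^2 = pi*(9/2000)^2 = 6.36173e-05 m^2
Fd = 0.5*Cd*rho*A*v^2 = 0.5*0.3*1.225*6.36173e-05*592^2 = 4.097 N

4.097 N


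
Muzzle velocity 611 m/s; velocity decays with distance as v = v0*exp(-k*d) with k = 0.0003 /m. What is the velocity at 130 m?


v = v0*exp(-k*d) = 611*exp(-0.0003*130) = 587.6 m/s

587.6 m/s


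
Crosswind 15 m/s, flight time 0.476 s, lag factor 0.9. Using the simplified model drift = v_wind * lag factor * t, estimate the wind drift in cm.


drift = v_wind * lag * t = 15 * 0.9 * 0.476 = 6.426 m ≈ 642.6 cm

642.6 cm


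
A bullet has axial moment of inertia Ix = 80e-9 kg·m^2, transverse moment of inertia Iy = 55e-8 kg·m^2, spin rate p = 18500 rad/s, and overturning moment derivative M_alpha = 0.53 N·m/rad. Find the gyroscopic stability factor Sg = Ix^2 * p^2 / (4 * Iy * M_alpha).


Sg = Ix^2 * p^2 / (4 * Iy * M_alpha) = (80e-9)^2 * 18500^2 / (4 * 55e-8 * 0.53) = 1.879

1.879


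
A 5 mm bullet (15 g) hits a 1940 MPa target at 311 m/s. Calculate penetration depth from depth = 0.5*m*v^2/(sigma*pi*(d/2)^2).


A = pi*(d/2)^2 = pi*(5/2)^2 = 19.635 mm^2
E = 0.5*m*v^2 = 0.5*0.015*311^2 = 725.408 J
depth = E/(sigma*A) = 725.408 J / (1940 MPa * 19.635 mm^2) = 725.408/(1940 * 19.635) m = 0.0190437 m ≈ 19.04 mm

19.04 mm


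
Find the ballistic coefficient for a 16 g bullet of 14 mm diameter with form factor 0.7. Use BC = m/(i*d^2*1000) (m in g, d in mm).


BC = m/(i*d^2*1000) = 16/(0.7 * 14^2 * 1000) = 0.0001166

0.0001166


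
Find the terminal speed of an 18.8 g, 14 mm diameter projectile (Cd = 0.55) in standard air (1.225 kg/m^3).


A = pi*(d/2)^2 = pi*(14/2000)^2 = 1.53938e-04 m^2
vt = sqrt(2mg/(Cd*rho*A)) = sqrt(2*0.0188*9.81/(0.55 * 1.225 * 1.53938e-04)) = 59.64 m/s

59.64 m/s


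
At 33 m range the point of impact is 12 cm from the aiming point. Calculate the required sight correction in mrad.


1 mrad subtends 1 cm per 10 m of range, so adj = error_cm / (dist_m / 10) = 12 / (33/10) = 3.636 mrad

3.636 mrad


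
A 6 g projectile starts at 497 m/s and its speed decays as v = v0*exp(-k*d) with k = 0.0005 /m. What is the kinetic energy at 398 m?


v = v0*exp(-k*d) = 497*exp(-0.0005*398) = 407.316 m/s
E = 0.5*m*v^2 = 0.5*0.006*407.316^2 = 497.7 J

497.7 J


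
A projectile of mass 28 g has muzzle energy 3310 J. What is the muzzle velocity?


v = sqrt(2*E/m) = sqrt(2*3310/0.028) = 486.2 m/s

486.2 m/s


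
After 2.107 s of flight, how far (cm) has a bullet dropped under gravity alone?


drop = 0.5*g*t^2 = 0.5*9.81*2.107^2 = 21.7755 m ≈ 2178 cm

2178 cm


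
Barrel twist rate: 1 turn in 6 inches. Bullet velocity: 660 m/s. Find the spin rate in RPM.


twist_m = 6*0.0254 = 0.1524 m
spin = v/twist = 660/0.1524 = 4330.709 rev/s
RPM = spin*60 = 4330.709*60 ≈ 259843 RPM

259843 RPM


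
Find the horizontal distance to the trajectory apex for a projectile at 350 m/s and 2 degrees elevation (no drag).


R = v0^2*sin(2*theta)/g = 350^2*sin(2*2°)/9.81 = 871.067 m
apex_dist = R/2 = 871.067/2 = 435.5 m

435.5 m


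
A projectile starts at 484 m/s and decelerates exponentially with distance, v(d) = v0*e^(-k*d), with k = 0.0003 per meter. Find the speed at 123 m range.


v = v0*exp(-k*d) = 484*exp(-0.0003*123) = 466.5 m/s

466.5 m/s


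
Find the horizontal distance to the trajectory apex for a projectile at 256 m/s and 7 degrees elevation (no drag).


R = v0^2*sin(2*theta)/g = 256^2*sin(2*7°)/9.81 = 1616.17 m
apex_dist = R/2 = 1616.17/2 = 808.1 m

808.1 m


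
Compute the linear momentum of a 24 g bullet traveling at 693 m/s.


p = m*v = 0.024*693 = 16.63 kg·m/s

16.63 kg·m/s


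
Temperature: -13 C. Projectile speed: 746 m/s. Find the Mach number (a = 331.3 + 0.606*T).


a = 331.3 + 0.606*(-13) = 323.422 m/s
M = v/a = 746/323.422 = 2.307

2.307


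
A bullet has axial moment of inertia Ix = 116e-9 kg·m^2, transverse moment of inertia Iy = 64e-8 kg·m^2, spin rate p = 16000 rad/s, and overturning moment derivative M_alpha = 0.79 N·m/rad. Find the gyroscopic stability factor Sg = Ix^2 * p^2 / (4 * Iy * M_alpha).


Sg = Ix^2 * p^2 / (4 * Iy * M_alpha) = (116e-9)^2 * 16000^2 / (4 * 64e-8 * 0.79) = 1.703

1.703


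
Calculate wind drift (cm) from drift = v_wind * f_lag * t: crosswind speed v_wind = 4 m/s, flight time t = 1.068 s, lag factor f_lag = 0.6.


drift = v_wind * lag * t = 4 * 0.6 * 1.068 = 2.5632 m ≈ 256.3 cm

256.3 cm


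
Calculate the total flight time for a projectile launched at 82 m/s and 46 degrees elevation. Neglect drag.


T = 2*v0*sin(theta)/g = 2*82*sin(46°)/9.81 = 12.03 s

12.03 s


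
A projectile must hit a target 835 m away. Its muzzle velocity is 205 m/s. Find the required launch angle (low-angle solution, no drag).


sin(2*theta) = R*g/v0^2 = 835*9.81/205^2 = 0.194916, theta = arcsin(0.194916)/2 = 5.62°

5.62 degrees


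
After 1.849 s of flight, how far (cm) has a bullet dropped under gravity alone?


drop = 0.5*g*t^2 = 0.5*9.81*1.849^2 = 16.7692 m ≈ 1677 cm

1677 cm


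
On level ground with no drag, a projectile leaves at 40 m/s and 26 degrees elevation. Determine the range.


R = v0^2 * sin(2*theta) / g = 40^2 * sin(2*26°) / 9.81 = 128.5 m

128.5 m


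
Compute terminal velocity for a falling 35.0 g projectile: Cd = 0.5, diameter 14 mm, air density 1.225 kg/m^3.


A = pi*(d/2)^2 = pi*(14/2000)^2 = 1.53938e-04 m^2
vt = sqrt(2mg/(Cd*rho*A)) = sqrt(2*0.035*9.81/(0.5 * 1.225 * 1.53938e-04)) = 85.34 m/s

85.34 m/s


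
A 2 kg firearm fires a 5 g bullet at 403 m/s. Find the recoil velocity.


v_recoil = m_p * v_p / m_gun = 0.005 * 403 / 2 = 1.008 m/s

1.008 m/s


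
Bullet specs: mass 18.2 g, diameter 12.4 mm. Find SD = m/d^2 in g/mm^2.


SD = m/d^2 = 18.2/12.4^2 = 0.1184 g/mm^2

0.1184 g/mm^2


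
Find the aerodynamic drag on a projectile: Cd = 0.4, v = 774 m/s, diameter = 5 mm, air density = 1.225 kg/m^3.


A = pi*(d/2)^2 = pi*(5/2000)^2 = 1.96350e-05 m^2
Fd = 0.5*Cd*rho*A*v^2 = 0.5*0.4*1.225*1.96350e-05*774^2 = 2.882 N

2.882 N


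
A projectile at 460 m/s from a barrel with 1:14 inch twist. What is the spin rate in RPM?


twist_m = 14*0.0254 = 0.3556 m
spin = v/twist = 460/0.3556 = 1293.588 rev/s
RPM = spin*60 = 1293.588*60 ≈ 77615 RPM

77615 RPM


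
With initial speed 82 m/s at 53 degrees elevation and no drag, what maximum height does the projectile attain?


H = (v0*sin(theta))^2 / (2g) = (82*sin(53°))^2 / (2*9.81) = 218.6 m

218.6 m


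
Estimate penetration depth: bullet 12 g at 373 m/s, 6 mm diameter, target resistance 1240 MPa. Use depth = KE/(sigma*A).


A = pi*(d/2)^2 = pi*(6/2)^2 = 28.2743 mm^2
E = 0.5*m*v^2 = 0.5*0.012*373^2 = 834.774 J
depth = E/(sigma*A) = 834.774 J / (1240 MPa * 28.2743 mm^2) = 834.774/(1240 * 28.2743) m = 0.0238098 m ≈ 23.81 mm

23.81 mm


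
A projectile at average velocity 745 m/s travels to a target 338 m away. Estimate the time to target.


t = d/v = 338/745 = 0.4537 s

0.4537 s


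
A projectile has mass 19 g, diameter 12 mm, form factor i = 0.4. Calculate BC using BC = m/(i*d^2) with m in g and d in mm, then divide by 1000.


BC = m/(i*d^2*1000) = 19/(0.4 * 12^2 * 1000) = 0.0003299

0.0003299


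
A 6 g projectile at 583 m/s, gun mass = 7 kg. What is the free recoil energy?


v_r = m_p*v_p/m_gun = 0.006*583/7 = 0.499714 m/s, E_r = 0.5*m_gun*v_r^2 = 0.5*7*0.499714^2 = 0.874 J

0.874 J


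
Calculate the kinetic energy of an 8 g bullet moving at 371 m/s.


E = 0.5*m*v^2 = 0.5*0.008*371^2 = 550.6 J

550.6 J


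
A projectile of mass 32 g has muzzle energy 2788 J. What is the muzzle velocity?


v = sqrt(2*E/m) = sqrt(2*2788/0.032) = 417.4 m/s

417.4 m/s


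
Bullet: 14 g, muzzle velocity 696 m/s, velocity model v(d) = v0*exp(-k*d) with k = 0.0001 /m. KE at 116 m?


v = v0*exp(-k*d) = 696*exp(-0.0001*116) = 687.973 m/s
E = 0.5*m*v^2 = 0.5*0.014*687.973^2 = 3313 J

3313 J


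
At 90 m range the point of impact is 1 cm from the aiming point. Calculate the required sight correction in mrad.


1 mrad subtends 1 cm per 10 m of range, so adj = error_cm / (dist_m / 10) = 1 / (90/10) = 0.1111 mrad

0.1111 mrad


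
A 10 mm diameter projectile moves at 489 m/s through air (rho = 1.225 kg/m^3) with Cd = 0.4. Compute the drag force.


A = pi*(d/2)^2 = pi*(10/2000)^2 = 7.85398e-05 m^2
Fd = 0.5*Cd*rho*A*v^2 = 0.5*0.4*1.225*7.85398e-05*489^2 = 4.601 N

4.601 N


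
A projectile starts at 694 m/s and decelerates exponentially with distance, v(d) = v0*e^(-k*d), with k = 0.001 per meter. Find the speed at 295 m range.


v = v0*exp(-k*d) = 694*exp(-0.001*295) = 516.7 m/s

516.7 m/s


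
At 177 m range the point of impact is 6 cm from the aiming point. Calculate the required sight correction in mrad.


1 mrad subtends 1 cm per 10 m of range, so adj = error_cm / (dist_m / 10) = 6 / (177/10) = 0.339 mrad

0.339 mrad


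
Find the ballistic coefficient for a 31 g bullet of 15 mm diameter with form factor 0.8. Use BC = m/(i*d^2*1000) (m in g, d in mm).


BC = m/(i*d^2*1000) = 31/(0.8 * 15^2 * 1000) = 0.0001722

0.0001722


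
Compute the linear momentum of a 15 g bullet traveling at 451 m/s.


p = m*v = 0.015*451 = 6.765 kg·m/s

6.765 kg·m/s


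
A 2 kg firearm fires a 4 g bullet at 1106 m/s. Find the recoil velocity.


v_recoil = m_p * v_p / m_gun = 0.004 * 1106 / 2 = 2.212 m/s

2.212 m/s


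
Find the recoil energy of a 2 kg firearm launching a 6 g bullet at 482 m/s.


v_r = m_p*v_p/m_gun = 0.006*482/2 = 1.446 m/s, E_r = 0.5*m_gun*v_r^2 = 0.5*2*1.446^2 = 2.091 J

2.091 J


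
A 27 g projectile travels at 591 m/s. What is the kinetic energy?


E = 0.5*m*v^2 = 0.5*0.027*591^2 = 4715 J

4715 J


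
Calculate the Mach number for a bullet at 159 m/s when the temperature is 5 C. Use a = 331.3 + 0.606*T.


a = 331.3 + 0.606*(5) = 334.33 m/s
M = v/a = 159/334.33 = 0.4756

0.4756


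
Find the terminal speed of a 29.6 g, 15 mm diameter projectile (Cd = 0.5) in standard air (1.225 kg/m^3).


A = pi*(d/2)^2 = pi*(15/2000)^2 = 1.76715e-04 m^2
vt = sqrt(2mg/(Cd*rho*A)) = sqrt(2*0.0296*9.81/(0.5 * 1.225 * 1.76715e-04)) = 73.25 m/s

73.25 m/s


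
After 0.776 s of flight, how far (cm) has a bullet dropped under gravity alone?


drop = 0.5*g*t^2 = 0.5*9.81*0.776^2 = 2.95367 m ≈ 295.4 cm

295.4 cm


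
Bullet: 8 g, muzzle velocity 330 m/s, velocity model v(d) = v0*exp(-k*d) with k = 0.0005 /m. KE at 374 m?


v = v0*exp(-k*d) = 330*exp(-0.0005*374) = 273.716 m/s
E = 0.5*m*v^2 = 0.5*0.008*273.716^2 = 299.7 J

299.7 J


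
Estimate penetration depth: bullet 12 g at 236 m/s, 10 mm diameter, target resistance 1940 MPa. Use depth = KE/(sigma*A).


A = pi*(d/2)^2 = pi*(10/2)^2 = 78.5398 mm^2
E = 0.5*m*v^2 = 0.5*0.012*236^2 = 334.176 J
depth = E/(sigma*A) = 334.176 J / (1940 MPa * 78.5398 mm^2) = 334.176/(1940 * 78.5398) m = 0.00219323 m ≈ 2.193 mm

2.193 mm


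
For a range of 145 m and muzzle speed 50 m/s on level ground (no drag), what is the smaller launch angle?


sin(2*theta) = R*g/v0^2 = 145*9.81/50^2 = 0.56898, theta = arcsin(0.56898)/2 = 17.34°

17.34 degrees


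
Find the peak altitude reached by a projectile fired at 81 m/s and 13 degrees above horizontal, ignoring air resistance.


H = (v0*sin(theta))^2 / (2g) = (81*sin(13°))^2 / (2*9.81) = 16.92 m

16.92 m


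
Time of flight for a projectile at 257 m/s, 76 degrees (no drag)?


T = 2*v0*sin(theta)/g = 2*257*sin(76°)/9.81 = 50.84 s

50.84 s


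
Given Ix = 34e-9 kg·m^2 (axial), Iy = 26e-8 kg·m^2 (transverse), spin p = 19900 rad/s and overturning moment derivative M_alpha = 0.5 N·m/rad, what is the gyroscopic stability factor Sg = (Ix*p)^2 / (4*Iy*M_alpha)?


Sg = Ix^2 * p^2 / (4 * Iy * M_alpha) = (34e-9)^2 * 19900^2 / (4 * 26e-8 * 0.5) = 0.8804

0.8804


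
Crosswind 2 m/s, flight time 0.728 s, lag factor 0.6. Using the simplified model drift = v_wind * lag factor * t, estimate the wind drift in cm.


drift = v_wind * lag * t = 2 * 0.6 * 0.728 = 0.8736 m ≈ 87.36 cm

87.36 cm


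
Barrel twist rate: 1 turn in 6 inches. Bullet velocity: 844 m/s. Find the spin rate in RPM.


twist_m = 6*0.0254 = 0.1524 m
spin = v/twist = 844/0.1524 = 5538.058 rev/s
RPM = spin*60 = 5538.058*60 ≈ 332283 RPM

332283 RPM


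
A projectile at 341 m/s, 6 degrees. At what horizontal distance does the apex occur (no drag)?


R = v0^2*sin(2*theta)/g = 341^2*sin(2*6°)/9.81 = 2464.44 m
apex_dist = R/2 = 2464.44/2 = 1232 m

1232 m


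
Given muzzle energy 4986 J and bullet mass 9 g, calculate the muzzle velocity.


v = sqrt(2*E/m) = sqrt(2*4986/0.009) = 1053 m/s

1053 m/s


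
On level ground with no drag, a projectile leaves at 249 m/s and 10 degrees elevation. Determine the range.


R = v0^2 * sin(2*theta) / g = 249^2 * sin(2*10°) / 9.81 = 2162 m

2162 m


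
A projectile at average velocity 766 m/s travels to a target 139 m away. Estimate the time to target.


t = d/v = 139/766 = 0.1815 s

0.1815 s


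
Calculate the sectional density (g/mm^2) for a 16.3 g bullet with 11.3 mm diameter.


SD = m/d^2 = 16.3/11.3^2 = 0.1277 g/mm^2

0.1277 g/mm^2


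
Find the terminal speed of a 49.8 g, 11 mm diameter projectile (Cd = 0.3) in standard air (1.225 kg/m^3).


A = pi*(d/2)^2 = pi*(11/2000)^2 = 9.50332e-05 m^2
vt = sqrt(2mg/(Cd*rho*A)) = sqrt(2*0.0498*9.81/(0.3 * 1.225 * 9.50332e-05)) = 167.3 m/s

167.3 m/s


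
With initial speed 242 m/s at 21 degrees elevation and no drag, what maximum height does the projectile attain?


H = (v0*sin(theta))^2 / (2g) = (242*sin(21°))^2 / (2*9.81) = 383.3 m

383.3 m


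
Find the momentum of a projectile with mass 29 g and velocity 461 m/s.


p = m*v = 0.029*461 = 13.37 kg·m/s

13.37 kg·m/s


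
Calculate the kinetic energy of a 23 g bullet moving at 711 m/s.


E = 0.5*m*v^2 = 0.5*0.023*711^2 = 5813 J

5813 J


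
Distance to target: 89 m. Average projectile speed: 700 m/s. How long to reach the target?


t = d/v = 89/700 = 0.1271 s

0.1271 s


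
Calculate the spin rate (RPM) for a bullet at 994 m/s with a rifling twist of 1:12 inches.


twist_m = 12*0.0254 = 0.3048 m
spin = v/twist = 994/0.3048 = 3261.155 rev/s
RPM = spin*60 = 3261.155*60 ≈ 195669 RPM

195669 RPM


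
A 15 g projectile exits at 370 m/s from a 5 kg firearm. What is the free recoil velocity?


v_recoil = m_p * v_p / m_gun = 0.015 * 370 / 5 = 1.11 m/s

1.11 m/s


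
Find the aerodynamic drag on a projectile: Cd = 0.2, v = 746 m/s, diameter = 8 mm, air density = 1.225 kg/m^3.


A = pi*(d/2)^2 = pi*(8/2000)^2 = 5.02655e-05 m^2
Fd = 0.5*Cd*rho*A*v^2 = 0.5*0.2*1.225*5.02655e-05*746^2 = 3.427 N

3.427 N


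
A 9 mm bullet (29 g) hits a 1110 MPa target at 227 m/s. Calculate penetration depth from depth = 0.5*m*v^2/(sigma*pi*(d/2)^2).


A = pi*(d/2)^2 = pi*(9/2)^2 = 63.6173 mm^2
E = 0.5*m*v^2 = 0.5*0.029*227^2 = 747.171 J
depth = E/(sigma*A) = 747.171 J / (1110 MPa * 63.6173 mm^2) = 747.171/(1110 * 63.6173) m = 0.0105809 m ≈ 10.58 mm

10.58 mm


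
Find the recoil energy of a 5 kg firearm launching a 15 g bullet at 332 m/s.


v_r = m_p*v_p/m_gun = 0.015*332/5 = 0.996 m/s, E_r = 0.5*m_gun*v_r^2 = 0.5*5*0.996^2 = 2.48 J

2.48 J


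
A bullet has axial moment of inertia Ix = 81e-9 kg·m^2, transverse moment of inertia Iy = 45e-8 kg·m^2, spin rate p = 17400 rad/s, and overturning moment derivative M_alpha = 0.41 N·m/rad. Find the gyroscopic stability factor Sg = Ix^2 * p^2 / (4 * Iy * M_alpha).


Sg = Ix^2 * p^2 / (4 * Iy * M_alpha) = (81e-9)^2 * 17400^2 / (4 * 45e-8 * 0.41) = 2.692

2.692


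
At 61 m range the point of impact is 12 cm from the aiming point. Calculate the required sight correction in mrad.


1 mrad subtends 1 cm per 10 m of range, so adj = error_cm / (dist_m / 10) = 12 / (61/10) = 1.967 mrad

1.967 mrad


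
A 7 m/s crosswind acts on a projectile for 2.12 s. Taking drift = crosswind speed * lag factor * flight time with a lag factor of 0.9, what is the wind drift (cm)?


drift = v_wind * lag * t = 7 * 0.9 * 2.12 = 13.356 m ≈ 1336 cm

1336 cm


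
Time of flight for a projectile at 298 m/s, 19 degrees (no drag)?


T = 2*v0*sin(theta)/g = 2*298*sin(19°)/9.81 = 19.78 s

19.78 s


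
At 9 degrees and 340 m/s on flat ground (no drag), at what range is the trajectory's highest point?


R = v0^2*sin(2*theta)/g = 340^2*sin(2*9°)/9.81 = 3641.42 m
apex_dist = R/2 = 3641.42/2 = 1821 m

1821 m


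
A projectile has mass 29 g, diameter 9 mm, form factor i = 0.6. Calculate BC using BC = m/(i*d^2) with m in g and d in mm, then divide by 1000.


BC = m/(i*d^2*1000) = 29/(0.6 * 9^2 * 1000) = 0.0005967

0.0005967


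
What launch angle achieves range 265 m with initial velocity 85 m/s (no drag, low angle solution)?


sin(2*theta) = R*g/v0^2 = 265*9.81/85^2 = 0.359813, theta = arcsin(0.359813)/2 = 10.54°

10.54 degrees


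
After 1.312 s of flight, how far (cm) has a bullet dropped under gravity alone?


drop = 0.5*g*t^2 = 0.5*9.81*1.312^2 = 8.44319 m ≈ 844.3 cm

844.3 cm


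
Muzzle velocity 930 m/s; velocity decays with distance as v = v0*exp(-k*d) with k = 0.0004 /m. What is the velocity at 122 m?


v = v0*exp(-k*d) = 930*exp(-0.0004*122) = 885.7 m/s

885.7 m/s


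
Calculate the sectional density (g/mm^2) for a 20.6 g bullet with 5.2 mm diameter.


SD = m/d^2 = 20.6/5.2^2 = 0.7618 g/mm^2

0.7618 g/mm^2


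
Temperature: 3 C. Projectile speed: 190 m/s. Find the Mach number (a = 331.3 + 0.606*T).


a = 331.3 + 0.606*(3) = 333.118 m/s
M = v/a = 190/333.118 = 0.5704

0.5704


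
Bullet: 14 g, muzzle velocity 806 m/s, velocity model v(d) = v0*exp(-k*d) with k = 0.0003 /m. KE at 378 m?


v = v0*exp(-k*d) = 806*exp(-0.0003*378) = 719.592 m/s
E = 0.5*m*v^2 = 0.5*0.014*719.592^2 = 3625 J

3625 J


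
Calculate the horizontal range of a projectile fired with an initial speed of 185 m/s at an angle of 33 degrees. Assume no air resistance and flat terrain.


R = v0^2 * sin(2*theta) / g = 185^2 * sin(2*33°) / 9.81 = 3187 m

3187 m


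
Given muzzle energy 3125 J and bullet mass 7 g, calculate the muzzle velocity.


v = sqrt(2*E/m) = sqrt(2*3125/0.007) = 944.9 m/s

944.9 m/s


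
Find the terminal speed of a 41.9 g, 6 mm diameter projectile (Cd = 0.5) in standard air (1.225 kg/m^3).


A = pi*(d/2)^2 = pi*(6/2000)^2 = 2.82743e-05 m^2
vt = sqrt(2mg/(Cd*rho*A)) = sqrt(2*0.0419*9.81/(0.5 * 1.225 * 2.82743e-05)) = 217.9 m/s

217.9 m/s


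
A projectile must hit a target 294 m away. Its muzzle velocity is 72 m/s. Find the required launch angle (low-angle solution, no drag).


sin(2*theta) = R*g/v0^2 = 294*9.81/72^2 = 0.556354, theta = arcsin(0.556354)/2 = 16.9°

16.9 degrees


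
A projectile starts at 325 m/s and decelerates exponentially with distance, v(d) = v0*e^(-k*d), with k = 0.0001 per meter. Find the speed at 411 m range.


v = v0*exp(-k*d) = 325*exp(-0.0001*411) = 311.9 m/s

311.9 m/s


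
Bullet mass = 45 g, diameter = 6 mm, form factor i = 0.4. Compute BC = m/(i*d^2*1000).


BC = m/(i*d^2*1000) = 45/(0.4 * 6^2 * 1000) = 0.003125

0.003125


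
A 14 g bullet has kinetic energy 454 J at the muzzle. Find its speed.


v = sqrt(2*E/m) = sqrt(2*454/0.014) = 254.7 m/s

254.7 m/s


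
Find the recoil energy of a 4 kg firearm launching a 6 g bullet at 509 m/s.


v_r = m_p*v_p/m_gun = 0.006*509/4 = 0.7635 m/s, E_r = 0.5*m_gun*v_r^2 = 0.5*4*0.7635^2 = 1.166 J

1.166 J


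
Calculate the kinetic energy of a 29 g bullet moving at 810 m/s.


E = 0.5*m*v^2 = 0.5*0.029*810^2 = 9513 J

9513 J


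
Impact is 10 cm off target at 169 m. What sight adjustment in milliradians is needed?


1 mrad subtends 1 cm per 10 m of range, so adj = error_cm / (dist_m / 10) = 10 / (169/10) = 0.5917 mrad

0.5917 mrad


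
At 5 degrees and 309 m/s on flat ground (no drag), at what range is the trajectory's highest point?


R = v0^2*sin(2*theta)/g = 309^2*sin(2*5°)/9.81 = 1690.12 m
apex_dist = R/2 = 1690.12/2 = 845.1 m

845.1 m


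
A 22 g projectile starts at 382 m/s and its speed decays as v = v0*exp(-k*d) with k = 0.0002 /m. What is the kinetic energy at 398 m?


v = v0*exp(-k*d) = 382*exp(-0.0002*398) = 352.772 m/s
E = 0.5*m*v^2 = 0.5*0.022*352.772^2 = 1369 J

1369 J


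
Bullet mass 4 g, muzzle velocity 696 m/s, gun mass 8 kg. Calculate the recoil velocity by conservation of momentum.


v_recoil = m_p * v_p / m_gun = 0.004 * 696 / 8 = 0.348 m/s

0.348 m/s


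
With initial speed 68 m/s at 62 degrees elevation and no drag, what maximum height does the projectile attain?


H = (v0*sin(theta))^2 / (2g) = (68*sin(62°))^2 / (2*9.81) = 183.7 m

183.7 m


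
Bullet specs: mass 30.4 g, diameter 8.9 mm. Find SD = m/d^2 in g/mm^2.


SD = m/d^2 = 30.4/8.9^2 = 0.3838 g/mm^2

0.3838 g/mm^2


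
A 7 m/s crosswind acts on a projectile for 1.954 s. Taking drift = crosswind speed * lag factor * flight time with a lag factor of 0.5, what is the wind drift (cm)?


drift = v_wind * lag * t = 7 * 0.5 * 1.954 = 6.839 m ≈ 683.9 cm

683.9 cm


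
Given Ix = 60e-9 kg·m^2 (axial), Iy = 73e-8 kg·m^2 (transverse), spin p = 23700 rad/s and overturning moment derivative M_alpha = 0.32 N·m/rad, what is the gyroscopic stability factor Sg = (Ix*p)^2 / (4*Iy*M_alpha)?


Sg = Ix^2 * p^2 / (4 * Iy * M_alpha) = (60e-9)^2 * 23700^2 / (4 * 73e-8 * 0.32) = 2.164

2.164


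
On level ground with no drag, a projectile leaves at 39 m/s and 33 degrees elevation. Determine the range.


R = v0^2 * sin(2*theta) / g = 39^2 * sin(2*33°) / 9.81 = 141.6 m

141.6 m


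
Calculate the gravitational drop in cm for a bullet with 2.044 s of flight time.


drop = 0.5*g*t^2 = 0.5*9.81*2.044^2 = 20.4928 m ≈ 2049 cm

2049 cm


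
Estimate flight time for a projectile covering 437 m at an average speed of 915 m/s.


t = d/v = 437/915 = 0.4776 s

0.4776 s


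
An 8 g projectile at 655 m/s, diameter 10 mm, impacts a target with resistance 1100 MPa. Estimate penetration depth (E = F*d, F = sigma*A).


A = pi*(d/2)^2 = pi*(10/2)^2 = 78.5398 mm^2
E = 0.5*m*v^2 = 0.5*0.008*655^2 = 1716.1 J
depth = E/(sigma*A) = 1716.1 J / (1100 MPa * 78.5398 mm^2) = 1716.1/(1100 * 78.5398) m = 0.0198637 m ≈ 19.86 mm

19.86 mm


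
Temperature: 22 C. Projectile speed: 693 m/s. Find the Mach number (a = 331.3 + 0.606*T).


a = 331.3 + 0.606*(22) = 344.632 m/s
M = v/a = 693/344.632 = 2.011

2.011


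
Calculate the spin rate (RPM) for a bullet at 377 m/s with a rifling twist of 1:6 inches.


twist_m = 6*0.0254 = 0.1524 m
spin = v/twist = 377/0.1524 = 2473.753 rev/s
RPM = spin*60 = 2473.753*60 ≈ 148425 RPM

148425 RPM


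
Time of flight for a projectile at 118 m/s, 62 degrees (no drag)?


T = 2*v0*sin(theta)/g = 2*118*sin(62°)/9.81 = 21.24 s

21.24 s


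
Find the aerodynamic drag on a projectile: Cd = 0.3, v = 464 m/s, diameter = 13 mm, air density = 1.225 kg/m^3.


A = pi*(d/2)^2 = pi*(13/2000)^2 = 1.32732e-04 m^2
Fd = 0.5*Cd*rho*A*v^2 = 0.5*0.3*1.225*1.32732e-04*464^2 = 5.251 N

5.251 N


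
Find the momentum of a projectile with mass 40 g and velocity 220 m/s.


p = m*v = 0.04*220 = 8.8 kg·m/s

8.8 kg·m/s


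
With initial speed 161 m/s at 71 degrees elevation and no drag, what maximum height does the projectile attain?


H = (v0*sin(theta))^2 / (2g) = (161*sin(71°))^2 / (2*9.81) = 1181 m

1181 m


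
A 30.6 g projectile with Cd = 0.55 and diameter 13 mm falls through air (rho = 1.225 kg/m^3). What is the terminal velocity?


A = pi*(d/2)^2 = pi*(13/2000)^2 = 1.32732e-04 m^2
vt = sqrt(2mg/(Cd*rho*A)) = sqrt(2*0.0306*9.81/(0.55 * 1.225 * 1.32732e-04)) = 81.94 m/s

81.94 m/s


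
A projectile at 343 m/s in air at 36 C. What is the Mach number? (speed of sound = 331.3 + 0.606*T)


a = 331.3 + 0.606*(36) = 353.116 m/s
M = v/a = 343/353.116 = 0.9714

0.9714


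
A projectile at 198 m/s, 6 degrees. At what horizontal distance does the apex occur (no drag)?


R = v0^2*sin(2*theta)/g = 198^2*sin(2*6°)/9.81 = 830.884 m
apex_dist = R/2 = 830.884/2 = 415.4 m

415.4 m


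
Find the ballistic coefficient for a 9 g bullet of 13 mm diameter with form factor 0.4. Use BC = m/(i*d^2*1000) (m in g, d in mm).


BC = m/(i*d^2*1000) = 9/(0.4 * 13^2 * 1000) = 0.0001331

0.0001331
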